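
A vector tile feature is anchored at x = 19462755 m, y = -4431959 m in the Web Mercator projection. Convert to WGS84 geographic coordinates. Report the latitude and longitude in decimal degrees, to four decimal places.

lat -36.9487°, lon 174.8369°

R = 6378137 m. λ = x/R = 174.83690288°.
φ = 2·arctan(exp(y/R)) − 90° = 2·arctan(0.49914) − 90° = -36.94870259°.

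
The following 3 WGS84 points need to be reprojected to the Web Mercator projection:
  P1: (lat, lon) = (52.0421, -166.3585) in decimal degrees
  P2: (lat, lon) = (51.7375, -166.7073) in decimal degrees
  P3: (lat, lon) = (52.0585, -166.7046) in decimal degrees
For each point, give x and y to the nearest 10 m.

P1: x -18518940 m, y 6807740 m; P2: x -18557770 m, y 6752800 m; P3: x -18557470 m, y 6810710 m

Web Mercator: x = R·λ, y = R·ln tan(π/4+φ/2), R = 6378137 m.
P1 (52.0421°, -166.3585°) → (-18518943.509, 6807741.257) m.
P2 (51.7375°, -166.7073°) → (-18557771.748, 6752800.545) m.
P3 (52.0585°, -166.7046°) → (-18557471.185, 6810709.924) m.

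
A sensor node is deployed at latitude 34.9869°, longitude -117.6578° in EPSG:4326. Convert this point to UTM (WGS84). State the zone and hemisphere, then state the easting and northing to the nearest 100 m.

Longitude -117.6578° lies in the 6° band [-120°, -114°), giving zone 11; latitude is north of the equator, so 11N.
Zone 11 central meridian λ₀ = 6×11 − 183 = -117°; Δλ = -0.6578°.
Transverse Mercator on WGS84 with k₀ = 0.9996 gives E = 439964.641 m, N = 3871787.936 m.

Zone 11N: E 440000 m, N 3871800 m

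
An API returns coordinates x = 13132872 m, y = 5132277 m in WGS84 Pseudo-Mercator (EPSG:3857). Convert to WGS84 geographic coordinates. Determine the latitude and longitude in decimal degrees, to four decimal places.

lat 41.8081°, lon 117.9746°

R = 6378137 m. λ = x/R = 117.97459642°.
φ = 2·arctan(exp(y/R)) − 90° = 2·arctan(2.23595) − 90° = 41.80810028°.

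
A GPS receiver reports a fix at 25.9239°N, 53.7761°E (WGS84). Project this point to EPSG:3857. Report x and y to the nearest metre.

x 5986328 m, y 2989659 m

Web Mercator is spherical with R = a = 6378137 m.
x = R·λ = 6378137 × 0.938570004 = 5986328.069 m.
y = R·ln tan(π/4 + φ/2) = 6378137 × 0.468735413 = 2989658.681 m.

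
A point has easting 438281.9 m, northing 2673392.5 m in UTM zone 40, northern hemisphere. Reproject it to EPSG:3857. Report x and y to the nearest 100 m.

x 6277600 m, y 2774400 m

Unproject from UTM 40N (λ₀ = 57°) → φ = 24.17190020°, λ = 56.39239957°.
Web Mercator (R = 6378137 m): x = 6277573.205 m, y = 2774368.931 m.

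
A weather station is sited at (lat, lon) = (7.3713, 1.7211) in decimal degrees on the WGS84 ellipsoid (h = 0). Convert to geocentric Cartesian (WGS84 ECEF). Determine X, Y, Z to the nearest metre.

WGS84: a = 6378137 m, e² = 0.006694380; N(φ) = a/√(1−e²sin²φ) = 6378488.444 m.
X = (N+h)·cosφ·cosλ = 6322920.000 m; Y = (N+h)·cosφ·sinλ = 189990.468 m; Z = (N(1−e²)+h)·sinφ = 812874.323 m.

X 6322920 m, Y 189990 m, Z 812874 m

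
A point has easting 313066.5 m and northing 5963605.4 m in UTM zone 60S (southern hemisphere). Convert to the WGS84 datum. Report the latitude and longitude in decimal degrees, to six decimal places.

lat -36.454600°, lon 174.914000°

Zone 60S: λ₀ = 177°, k₀ = 0.9996, false easting 500000 m, false northing 10000000 m.
Meridian distance M = (N − FN)/k₀ = -4038009.8 m.
Inverse transverse Mercator on WGS84 gives φ = -36.45459977°, λ = 174.91400032°.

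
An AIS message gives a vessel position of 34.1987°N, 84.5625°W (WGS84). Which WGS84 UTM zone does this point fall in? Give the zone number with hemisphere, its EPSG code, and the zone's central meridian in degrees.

UTM zone = ⌊(λ + 180)/6⌋ + 1; -84.5625° ∈ [-90°, -84°) → zone 16.
Hemisphere: N (φ ≥ 0).
Central meridian λ₀ = 6×16 − 183 = -87°.
EPSG code: 32616.

Zone 16N (EPSG:32616), central meridian -87°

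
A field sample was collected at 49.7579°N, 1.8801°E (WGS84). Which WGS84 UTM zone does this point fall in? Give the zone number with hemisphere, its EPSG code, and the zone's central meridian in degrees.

UTM zone = ⌊(λ + 180)/6⌋ + 1; 1.8801° ∈ [0°, 6°) → zone 31.
Hemisphere: N (φ ≥ 0).
Central meridian λ₀ = 6×31 − 183 = 3°.
EPSG code: 32631.

Zone 31N (EPSG:32631), central meridian 3°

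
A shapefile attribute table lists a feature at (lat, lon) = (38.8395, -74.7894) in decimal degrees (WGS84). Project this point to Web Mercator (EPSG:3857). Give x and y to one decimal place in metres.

x -8325517.9 m, y 4698707.3 m

Web Mercator is spherical with R = a = 6378137 m.
x = R·λ = 6378137 × -1.305321276 = -8325517.925 m.
y = R·ln tan(π/4 + φ/2) = 6378137 × 0.736689621 = 4698707.331 m.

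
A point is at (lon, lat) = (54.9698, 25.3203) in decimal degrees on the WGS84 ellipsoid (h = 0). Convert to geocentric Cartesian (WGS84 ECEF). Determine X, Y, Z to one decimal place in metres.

WGS84: a = 6378137 m, e² = 0.006694380; N(φ) = a/√(1−e²sin²φ) = 6382045.476 m.
X = (N+h)·cosφ·cosλ = 3311412.253 m; Y = (N+h)·cosφ·sinλ = 4723885.438 m; Z = (N(1−e²)+h)·sinφ = 2711189.380 m.

X 3311412.3 m, Y 4723885.4 m, Z 2711189.4 m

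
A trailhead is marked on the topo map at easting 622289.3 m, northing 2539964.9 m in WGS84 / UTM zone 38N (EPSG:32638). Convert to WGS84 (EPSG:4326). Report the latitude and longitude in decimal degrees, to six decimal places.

lat 22.963400°, lon 46.192900°

Zone 38N: λ₀ = 45°, k₀ = 0.9996, false easting 500000 m.
Meridian distance M = (N − FN)/k₀ = 2540981.3 m.
Inverse transverse Mercator on WGS84 gives φ = 22.96340020°, λ = 46.19289965°.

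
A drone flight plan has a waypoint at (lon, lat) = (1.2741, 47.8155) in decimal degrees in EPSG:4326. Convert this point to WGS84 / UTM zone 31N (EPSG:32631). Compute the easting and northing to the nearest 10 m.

E 370800 m, N 5297240 m

Zone 31 central meridian λ₀ = 6×31 − 183 = 3°; Δλ = -1.7259°.
Transverse Mercator on WGS84 with k₀ = 0.9996 gives E = 370799.142 m, N = 5297236.267 m.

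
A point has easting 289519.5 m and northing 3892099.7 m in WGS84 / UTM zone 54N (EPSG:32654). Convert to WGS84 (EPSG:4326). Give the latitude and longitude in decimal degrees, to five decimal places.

Zone 54N: λ₀ = 141°, k₀ = 0.9996, false easting 500000 m.
Meridian distance M = (N − FN)/k₀ = 3893657.2 m.
Inverse transverse Mercator on WGS84 gives φ = 35.14980009°, λ = 138.68939987°.

lat 35.14980°, lon 138.68940°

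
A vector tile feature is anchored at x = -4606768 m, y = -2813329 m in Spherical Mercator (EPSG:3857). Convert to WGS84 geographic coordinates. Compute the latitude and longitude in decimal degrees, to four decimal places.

R = 6378137 m. λ = x/R = -41.38330105°.
φ = 2·arctan(exp(y/R)) − 90° = 2·arctan(0.64334) − 90° = -24.49079757°.

lat -24.4908°, lon -41.3833°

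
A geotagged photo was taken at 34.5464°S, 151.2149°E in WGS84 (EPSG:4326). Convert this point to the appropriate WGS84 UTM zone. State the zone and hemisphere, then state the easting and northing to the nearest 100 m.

Longitude 151.2149° lies in the 6° band [150°, 156°), giving zone 56; latitude is south of the equator, so 56S.
Zone 56 central meridian λ₀ = 6×56 − 183 = 153°; Δλ = -1.7851°.
Transverse Mercator on WGS84 with k₀ = 0.9996 gives E = 336203.340 m, N = 6175810.341 m.

Zone 56S: E 336200 m, N 6175800 m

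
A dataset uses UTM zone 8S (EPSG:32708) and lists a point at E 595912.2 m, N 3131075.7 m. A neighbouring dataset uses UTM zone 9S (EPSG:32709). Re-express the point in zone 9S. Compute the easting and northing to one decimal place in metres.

E 281154.8 m, N 3125390.0 m

UTM 8S → geographic: φ = -61.94070000°, λ = -133.17219920°.
UTM 9S (λ₀ = -129°) forward: E = 281154.835 m, N = 3125389.959 m.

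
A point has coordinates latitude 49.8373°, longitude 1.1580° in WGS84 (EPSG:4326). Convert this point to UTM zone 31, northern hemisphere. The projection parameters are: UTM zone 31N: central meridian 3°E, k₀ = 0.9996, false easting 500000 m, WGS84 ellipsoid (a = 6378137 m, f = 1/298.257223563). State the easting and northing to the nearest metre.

Zone 31 central meridian λ₀ = 6×31 − 183 = 3°; Δλ = -1.8420°.
Transverse Mercator on WGS84 with k₀ = 0.9996 gives E = 367548.091 m, N = 5522168.575 m.

E 367548 m, N 5522169 m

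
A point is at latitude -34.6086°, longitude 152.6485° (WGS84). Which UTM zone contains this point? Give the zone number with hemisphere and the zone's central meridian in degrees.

Zone 56S, central meridian 153°

UTM zone = ⌊(λ + 180)/6⌋ + 1; 152.6485° ∈ [150°, 156°) → zone 56.
Hemisphere: S (φ < 0).
Central meridian λ₀ = 6×56 − 183 = 153°.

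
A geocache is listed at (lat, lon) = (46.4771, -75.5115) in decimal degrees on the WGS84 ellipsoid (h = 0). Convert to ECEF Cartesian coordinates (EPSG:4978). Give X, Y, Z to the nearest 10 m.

WGS84: a = 6378137 m, e² = 0.006694380; N(φ) = a/√(1−e²sin²φ) = 6389391.270 m.
X = (N+h)·cosφ·cosλ = 1100821.684 m; Y = (N+h)·cosφ·sinλ = -4260088.819 m; Z = (N(1−e²)+h)·sinφ = 4601927.766 m.

X 1100820 m, Y -4260090 m, Z 4601930 m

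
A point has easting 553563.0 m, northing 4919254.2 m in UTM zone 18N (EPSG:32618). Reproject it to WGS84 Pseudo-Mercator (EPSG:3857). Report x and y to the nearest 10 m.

Unproject from UTM 18N (λ₀ = -75°) → φ = 44.42460041°, λ = -74.32709948°.
Web Mercator (R = 6378137 m): x = -8274054.866 m, y = 5531386.926 m.

x -8274050 m, y 5531390 m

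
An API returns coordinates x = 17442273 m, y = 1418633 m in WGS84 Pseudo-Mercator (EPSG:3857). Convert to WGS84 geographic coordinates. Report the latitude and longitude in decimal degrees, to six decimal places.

lat 12.640003°, lon 156.686604°

R = 6378137 m. λ = x/R = 156.68660426°.
φ = 2·arctan(exp(y/R)) − 90° = 2·arctan(1.24910) − 90° = 12.64000307°.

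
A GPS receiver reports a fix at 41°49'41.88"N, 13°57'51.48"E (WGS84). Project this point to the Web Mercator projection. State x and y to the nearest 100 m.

Web Mercator is spherical with R = a = 6378137 m.
x = R·λ = 6378137 × 0.243723013 = 1554498.765 m.
y = R·ln tan(π/4 + φ/2) = 6378137 × 0.805140155 = 5135294.216 m.

x 1554500 m, y 5135300 m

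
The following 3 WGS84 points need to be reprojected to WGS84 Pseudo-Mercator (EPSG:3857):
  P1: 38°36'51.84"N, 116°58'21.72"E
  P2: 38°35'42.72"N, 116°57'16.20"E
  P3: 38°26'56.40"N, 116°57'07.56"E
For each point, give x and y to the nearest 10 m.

P1: x 13021340 m, y 4666590 m; P2: x 13019320 m, y 4663850 m; P3: x 13019050 m, y 4643050 m

Web Mercator: x = R·λ, y = R·ln tan(π/4+φ/2), R = 6378137 m.
P1 (38.6144°, 116.9727°) → (13021341.401, 4666587.230) m.
P2 (38.5952°, 116.9545°) → (13019315.386, 4663852.206) m.
P3 (38.4490°, 116.9521°) → (13019048.219, 4643050.078) m.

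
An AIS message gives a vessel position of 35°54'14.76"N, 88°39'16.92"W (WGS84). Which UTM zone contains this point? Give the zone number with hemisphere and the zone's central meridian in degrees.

UTM zone = ⌊(λ + 180)/6⌋ + 1; -88.6547° ∈ [-90°, -84°) → zone 16.
Hemisphere: N (φ ≥ 0).
Central meridian λ₀ = 6×16 − 183 = -87°.

Zone 16N, central meridian -87°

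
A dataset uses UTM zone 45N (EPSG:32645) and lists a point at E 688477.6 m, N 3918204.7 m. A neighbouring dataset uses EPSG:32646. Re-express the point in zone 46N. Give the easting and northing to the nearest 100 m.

UTM 45N → geographic: φ = 35.38940042°, λ = 89.07519957°.
UTM 46N (λ₀ = 93°) forward: E = 143467.933 m, N = 3923305.947 m.

E 143500 m, N 3923300 m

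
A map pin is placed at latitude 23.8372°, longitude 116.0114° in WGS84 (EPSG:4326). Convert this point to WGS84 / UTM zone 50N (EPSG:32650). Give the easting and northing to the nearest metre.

E 399319 m, N 2636554 m

Zone 50 central meridian λ₀ = 6×50 − 183 = 117°; Δλ = -0.9886°.
Transverse Mercator on WGS84 with k₀ = 0.9996 gives E = 399318.956 m, N = 2636553.560 m.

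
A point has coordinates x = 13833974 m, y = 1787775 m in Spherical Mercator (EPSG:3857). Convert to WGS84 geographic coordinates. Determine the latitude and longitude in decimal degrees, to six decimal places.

lat 15.853600°, lon 124.272703°

R = 6378137 m. λ = x/R = 124.27270284°.
φ = 2·arctan(exp(y/R)) − 90° = 2·arctan(1.32352) − 90° = 15.85359987°.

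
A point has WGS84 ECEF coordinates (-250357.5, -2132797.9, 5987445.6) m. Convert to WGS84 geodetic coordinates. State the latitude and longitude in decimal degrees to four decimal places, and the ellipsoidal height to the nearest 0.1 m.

λ = atan2(Y, X) = -96.69500047°; p = √(X²+Y²) = 2147441.7 m.
Bowring's method on WGS84 (a = 6378137 m, b = 6356752.314 m) gives φ = 70.39119994°, h = 1718.232 m.

lat 70.3912°, lon -96.6950°, h 1718.2 m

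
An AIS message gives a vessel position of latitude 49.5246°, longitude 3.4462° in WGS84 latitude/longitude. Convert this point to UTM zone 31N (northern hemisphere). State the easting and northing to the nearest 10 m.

E 532290 m, N 5485870 m

Zone 31 central meridian λ₀ = 6×31 − 183 = 3°; Δλ = +0.4462°.
Transverse Mercator on WGS84 with k₀ = 0.9996 gives E = 532292.013 m, N = 5485871.385 m.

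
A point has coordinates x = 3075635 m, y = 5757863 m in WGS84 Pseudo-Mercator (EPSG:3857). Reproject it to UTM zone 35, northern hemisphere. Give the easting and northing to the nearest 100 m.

E 548800 m, N 5078600 m

Web Mercator inverse (R = 6378137 m) → φ = 45.85950305°, λ = 27.62889929°.
UTM 35N forward: E = 548820.205 m, N = 5078629.793 m.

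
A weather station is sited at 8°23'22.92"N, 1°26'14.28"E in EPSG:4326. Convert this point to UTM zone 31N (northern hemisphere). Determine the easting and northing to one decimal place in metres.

Zone 31 central meridian λ₀ = 6×31 − 183 = 3°; Δλ = -1.5627°.
Transverse Mercator on WGS84 with k₀ = 0.9996 gives E = 327938.657 m, N = 927722.620 m.

E 327938.7 m, N 927722.6 m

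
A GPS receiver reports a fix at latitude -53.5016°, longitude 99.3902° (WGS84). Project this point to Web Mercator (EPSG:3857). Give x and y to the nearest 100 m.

x 11064100 m, y -7076300 m

Web Mercator is spherical with R = a = 6378137 m.
x = R·λ = 6378137 × 1.734686234 = 11064066.454 m.
y = R·ln tan(π/4 + φ/2) = 6378137 × -1.109465776 = -7076324.718 m.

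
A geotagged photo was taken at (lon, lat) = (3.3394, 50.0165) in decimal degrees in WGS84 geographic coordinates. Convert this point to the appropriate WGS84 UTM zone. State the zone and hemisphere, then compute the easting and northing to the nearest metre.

Zone 31N: E 524315 m, N 5540520 m

Longitude 3.3394° lies in the 6° band [0°, 6°), giving zone 31; latitude is north of the equator, so 31N.
Zone 31 central meridian λ₀ = 6×31 − 183 = 3°; Δλ = +0.3394°.
Transverse Mercator on WGS84 with k₀ = 0.9996 gives E = 524315.455 m, N = 5540520.434 m.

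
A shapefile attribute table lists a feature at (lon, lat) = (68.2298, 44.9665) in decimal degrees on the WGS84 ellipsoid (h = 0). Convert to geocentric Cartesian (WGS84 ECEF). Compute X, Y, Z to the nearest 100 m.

X 1676500 m, Y 4197800 m, Z 4484700 m

WGS84: a = 6378137 m, e² = 0.006694380; N(φ) = a/√(1−e²sin²φ) = 6388825.745 m.
X = (N+h)·cosφ·cosλ = 1676482.182 m; Y = (N+h)·cosφ·sinλ = 4197835.138 m; Z = (N(1−e²)+h)·sinφ = 4484715.149 m.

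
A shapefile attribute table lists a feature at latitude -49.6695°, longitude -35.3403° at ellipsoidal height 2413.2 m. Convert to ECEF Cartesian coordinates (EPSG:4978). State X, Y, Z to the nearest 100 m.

X 3375100 m, Y -2393300 m, Z -4840900 m

WGS84: a = 6378137 m, e² = 0.006694380; N(φ) = a/√(1−e²sin²φ) = 6390579.932 m.
X = (N+h)·cosφ·cosλ = 3375101.055 m; Y = (N+h)·cosφ·sinλ = -2393270.568 m; Z = (N(1−e²)+h)·sinφ = -4840918.622 m.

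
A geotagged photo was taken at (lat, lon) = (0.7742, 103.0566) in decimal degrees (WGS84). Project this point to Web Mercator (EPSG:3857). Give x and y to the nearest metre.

Web Mercator is spherical with R = a = 6378137 m.
x = R·λ = 6378137 × 1.798676986 = 11472208.235 m.
y = R·ln tan(π/4 + φ/2) = 6378137 × 0.013512750 = 86186.173 m.

x 11472208 m, y 86186 m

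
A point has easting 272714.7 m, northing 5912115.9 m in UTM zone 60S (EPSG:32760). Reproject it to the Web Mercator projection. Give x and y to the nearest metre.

Unproject from UTM 60S (λ₀ = 177°) → φ = -36.90959974°, λ = 174.44880009°.
Web Mercator (R = 6378137 m): x = 19419551.596 m, y = -4426513.637 m.

x 19419552 m, y -4426514 m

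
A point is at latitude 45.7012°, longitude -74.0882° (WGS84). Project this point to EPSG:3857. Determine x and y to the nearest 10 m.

Web Mercator is spherical with R = a = 6378137 m.
x = R·λ = 6378137 × -1.293083027 = -8247460.698 m.
y = R·ln tan(π/4 + φ/2) = 6378137 × 0.898788302 = 5732594.924 m.

x -8247460 m, y 5732590 m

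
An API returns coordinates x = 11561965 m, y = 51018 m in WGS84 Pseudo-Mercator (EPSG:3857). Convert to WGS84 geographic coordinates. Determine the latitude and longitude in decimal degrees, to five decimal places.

lat 0.45830°, lon 103.86290°

R = 6378137 m. λ = x/R = 103.86289874°.
φ = 2·arctan(exp(y/R)) − 90° = 2·arctan(1.00803) − 90° = 0.45829760°.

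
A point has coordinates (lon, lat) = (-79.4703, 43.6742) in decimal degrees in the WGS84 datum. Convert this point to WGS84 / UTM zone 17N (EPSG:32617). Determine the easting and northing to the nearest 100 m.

Zone 17 central meridian λ₀ = 6×17 − 183 = -81°; Δλ = +1.5297°.
Transverse Mercator on WGS84 with k₀ = 0.9996 gives E = 623312.152 m, N = 4836824.861 m.

E 623300 m, N 4836800 m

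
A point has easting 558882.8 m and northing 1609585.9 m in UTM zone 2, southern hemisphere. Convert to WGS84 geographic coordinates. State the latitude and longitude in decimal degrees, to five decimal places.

Zone 2S: λ₀ = -171°, k₀ = 0.9996, false easting 500000 m, false northing 10000000 m.
Meridian distance M = (N − FN)/k₀ = -8393771.6 m.
Inverse transverse Mercator on WGS84 gives φ = -75.58929978°, λ = -168.87999931°.

lat -75.58930°, lon -168.88000°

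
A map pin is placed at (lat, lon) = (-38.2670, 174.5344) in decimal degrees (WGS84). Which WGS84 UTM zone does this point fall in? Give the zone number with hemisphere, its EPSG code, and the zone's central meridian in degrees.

UTM zone = ⌊(λ + 180)/6⌋ + 1; 174.5344° ∈ [174°, 180°) → zone 60.
Hemisphere: S (φ < 0).
Central meridian λ₀ = 6×60 − 183 = 177°.
EPSG code: 32760.

Zone 60S (EPSG:32760), central meridian 177°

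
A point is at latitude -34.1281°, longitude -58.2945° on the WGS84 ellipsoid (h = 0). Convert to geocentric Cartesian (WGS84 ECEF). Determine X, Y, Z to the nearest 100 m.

WGS84: a = 6378137 m, e² = 0.006694380; N(φ) = a/√(1−e²sin²φ) = 6384867.645 m.
X = (N+h)·cosφ·cosλ = 2777706.666 m; Y = (N+h)·cosφ·sinλ = -4496524.852 m; Z = (N(1−e²)+h)·sinφ = -3558217.720 m.

X 2777700 m, Y -4496500 m, Z -3558200 m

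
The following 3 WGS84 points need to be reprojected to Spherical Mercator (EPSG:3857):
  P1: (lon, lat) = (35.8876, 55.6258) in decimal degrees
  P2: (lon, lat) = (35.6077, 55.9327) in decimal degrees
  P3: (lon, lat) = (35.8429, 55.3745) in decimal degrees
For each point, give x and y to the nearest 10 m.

P1: x 3994990 m, y 7484280 m; P2: x 3963830 m, y 7545030 m; P3: x 3990010 m, y 7434890 m

Web Mercator: x = R·λ, y = R·ln tan(π/4+φ/2), R = 6378137 m.
P1 (55.6258°, 35.8876°) → (3994989.358, 7484280.828) m.
P2 (55.9327°, 35.6077°) → (3963831.032, 7545029.778) m.
P3 (55.3745°, 35.8429°) → (3990013.377, 7434890.814) m.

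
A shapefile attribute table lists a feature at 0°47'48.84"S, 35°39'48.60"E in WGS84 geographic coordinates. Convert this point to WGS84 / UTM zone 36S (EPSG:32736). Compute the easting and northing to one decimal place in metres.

Zone 36 central meridian λ₀ = 6×36 − 183 = 33°; Δλ = +2.6635°.
Transverse Mercator on WGS84 with k₀ = 0.9996 gives E = 796459.863 m, N = 9911822.660 m.

E 796459.9 m, N 9911822.7 m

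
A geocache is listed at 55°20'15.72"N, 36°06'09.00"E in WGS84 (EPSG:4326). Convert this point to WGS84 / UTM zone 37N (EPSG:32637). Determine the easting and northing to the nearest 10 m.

Zone 37 central meridian λ₀ = 6×37 − 183 = 39°; Δλ = -2.8975°.
Transverse Mercator on WGS84 with k₀ = 0.9996 gives E = 316238.777 m, N = 6136194.555 m.

E 316240 m, N 6136190 m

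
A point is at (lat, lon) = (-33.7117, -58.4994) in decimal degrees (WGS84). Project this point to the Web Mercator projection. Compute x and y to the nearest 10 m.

x -6512120 m, y -3990160 m

Web Mercator is spherical with R = a = 6378137 m.
x = R·λ = 6378137 × -1.021007140 = -6512123.420 m.
y = R·ln tan(π/4 + φ/2) = 6378137 × -0.625598942 = -3990155.762 m.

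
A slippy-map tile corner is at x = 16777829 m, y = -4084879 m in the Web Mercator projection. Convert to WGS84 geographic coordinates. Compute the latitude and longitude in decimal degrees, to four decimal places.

lat -34.4166°, lon 150.7178°

R = 6378137 m. λ = x/R = 150.71780225°.
φ = 2·arctan(exp(y/R)) − 90° = 2·arctan(0.52706) − 90° = -34.41659743°.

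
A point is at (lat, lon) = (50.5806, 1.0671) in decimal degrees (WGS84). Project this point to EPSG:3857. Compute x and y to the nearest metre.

x 118789 m, y 6547439 m

Web Mercator is spherical with R = a = 6378137 m.
x = R·λ = 6378137 × 0.018624408 = 118789.029 m.
y = R·ln tan(π/4 + φ/2) = 6378137 × 1.026544171 = 6547439.357 m.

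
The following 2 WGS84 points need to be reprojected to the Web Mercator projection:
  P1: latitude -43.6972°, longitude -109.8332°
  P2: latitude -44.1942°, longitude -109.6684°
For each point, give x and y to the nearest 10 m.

P1: x -12226580 m, y -5418700 m; P2: x -12208230 m, y -5495540 m

Web Mercator: x = R·λ, y = R·ln tan(π/4+φ/2), R = 6378137 m.
P1 (-43.6972°, -109.8332°) → (-12226575.896, -5418702.137) m.
P2 (-44.1942°, -109.6684°) → (-12208230.444, -5495544.430) m.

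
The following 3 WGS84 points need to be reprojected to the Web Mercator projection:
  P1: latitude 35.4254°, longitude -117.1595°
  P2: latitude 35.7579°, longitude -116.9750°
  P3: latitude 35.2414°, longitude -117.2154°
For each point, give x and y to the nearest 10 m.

Web Mercator: x = R·λ, y = R·ln tan(π/4+φ/2), R = 6378137 m.
P1 (35.4254°, -117.1595°) → (-13042135.882, 4221842.634) m.
P2 (35.7579°, -116.9750°) → (-13021597.436, 4267359.716) m.
P3 (35.2414°, -117.2154°) → (-13048358.641, 4196735.023) m.

P1: x -13042140 m, y 4221840 m; P2: x -13021600 m, y 4267360 m; P3: x -13048360 m, y 4196740 m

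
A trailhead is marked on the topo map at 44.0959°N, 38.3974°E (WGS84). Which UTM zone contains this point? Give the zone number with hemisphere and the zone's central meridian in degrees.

UTM zone = ⌊(λ + 180)/6⌋ + 1; 38.3974° ∈ [36°, 42°) → zone 37.
Hemisphere: N (φ ≥ 0).
Central meridian λ₀ = 6×37 − 183 = 39°.

Zone 37N, central meridian 39°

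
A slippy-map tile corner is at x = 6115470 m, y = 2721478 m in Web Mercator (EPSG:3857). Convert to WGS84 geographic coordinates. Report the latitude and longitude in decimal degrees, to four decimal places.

lat 23.7377°, lon 54.9362°

R = 6378137 m. λ = x/R = 54.93620171°.
φ = 2·arctan(exp(y/R)) − 90° = 2·arctan(1.53218) − 90° = 23.73769892°.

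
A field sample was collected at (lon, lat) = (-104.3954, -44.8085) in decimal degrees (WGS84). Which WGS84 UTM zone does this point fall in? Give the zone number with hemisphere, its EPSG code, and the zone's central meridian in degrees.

Zone 13S (EPSG:32713), central meridian -105°

UTM zone = ⌊(λ + 180)/6⌋ + 1; -104.3954° ∈ [-108°, -102°) → zone 13.
Hemisphere: S (φ < 0).
Central meridian λ₀ = 6×13 − 183 = -105°.
EPSG code: 32713.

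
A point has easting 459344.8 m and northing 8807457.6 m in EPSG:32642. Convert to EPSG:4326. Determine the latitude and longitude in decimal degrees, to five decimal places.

Zone 42N: λ₀ = 69°, k₀ = 0.9996, false easting 500000 m.
Meridian distance M = (N − FN)/k₀ = 8810982.0 m.
Inverse transverse Mercator on WGS84 gives φ = 79.32970021°, λ = 67.03279760°.

lat 79.32970°, lon 67.03280°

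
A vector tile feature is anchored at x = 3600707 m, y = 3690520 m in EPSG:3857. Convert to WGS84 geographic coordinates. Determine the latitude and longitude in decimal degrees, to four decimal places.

R = 6378137 m. λ = x/R = 32.34570132°.
φ = 2·arctan(exp(y/R)) − 90° = 2·arctan(1.78358) − 90° = 31.44379892°.

lat 31.4438°, lon 32.3457°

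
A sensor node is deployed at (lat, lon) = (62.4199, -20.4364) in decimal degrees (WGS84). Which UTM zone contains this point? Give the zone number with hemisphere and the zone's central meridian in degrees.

Zone 27N, central meridian -21°

UTM zone = ⌊(λ + 180)/6⌋ + 1; -20.4364° ∈ [-24°, -18°) → zone 27.
Hemisphere: N (φ ≥ 0).
Central meridian λ₀ = 6×27 − 183 = -21°.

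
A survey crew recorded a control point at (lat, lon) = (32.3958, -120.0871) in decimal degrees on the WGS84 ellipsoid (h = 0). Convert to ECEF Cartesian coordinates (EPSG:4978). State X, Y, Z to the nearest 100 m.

X -2702400 m, Y -4664400 m, Z 3397600 m

WGS84: a = 6378137 m, e² = 0.006694380; N(φ) = a/√(1−e²sin²φ) = 6384273.902 m.
X = (N+h)·cosφ·cosλ = -2702429.532 m; Y = (N+h)·cosφ·sinλ = -4664355.659 m; Z = (N(1−e²)+h)·sinφ = 3397571.950 m.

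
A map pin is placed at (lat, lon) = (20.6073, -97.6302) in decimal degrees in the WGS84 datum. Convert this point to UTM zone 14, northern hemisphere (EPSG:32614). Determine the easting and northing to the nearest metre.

Zone 14 central meridian λ₀ = 6×14 − 183 = -99°; Δλ = +1.3698°.
Transverse Mercator on WGS84 with k₀ = 0.9996 gives E = 642741.014 m, N = 2279288.077 m.

E 642741 m, N 2279288 m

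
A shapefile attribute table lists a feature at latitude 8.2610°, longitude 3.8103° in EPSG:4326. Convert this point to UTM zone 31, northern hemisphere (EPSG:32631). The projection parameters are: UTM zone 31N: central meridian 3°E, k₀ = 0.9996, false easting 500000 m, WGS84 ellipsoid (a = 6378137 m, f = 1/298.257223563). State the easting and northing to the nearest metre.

Zone 31 central meridian λ₀ = 6×31 − 183 = 3°; Δλ = +0.8103°.
Transverse Mercator on WGS84 with k₀ = 0.9996 gives E = 589239.561 m, N = 913242.662 m.

E 589240 m, N 913243 m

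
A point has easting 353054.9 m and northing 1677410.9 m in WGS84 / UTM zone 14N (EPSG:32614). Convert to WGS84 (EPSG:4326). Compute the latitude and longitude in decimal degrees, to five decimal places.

lat 15.16840°, lon -100.36780°

Zone 14N: λ₀ = -99°, k₀ = 0.9996, false easting 500000 m.
Meridian distance M = (N − FN)/k₀ = 1678082.1 m.
Inverse transverse Mercator on WGS84 gives φ = 15.16839979°, λ = -100.36779973°.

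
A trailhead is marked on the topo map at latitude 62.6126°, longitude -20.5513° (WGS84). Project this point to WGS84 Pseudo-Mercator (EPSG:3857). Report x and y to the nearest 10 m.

x -2287760 m, y 9005880 m

Web Mercator is spherical with R = a = 6378137 m.
x = R·λ = 6378137 × -0.358687851 = -2287760.251 m.
y = R·ln tan(π/4 + φ/2) = 6378137 × 1.411992811 = 9005883.592 m.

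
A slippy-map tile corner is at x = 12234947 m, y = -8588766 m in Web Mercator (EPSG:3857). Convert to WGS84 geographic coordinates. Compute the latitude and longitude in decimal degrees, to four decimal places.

lat -60.8382°, lon 109.9084°

R = 6378137 m. λ = x/R = 109.90839890°.
φ = 2·arctan(exp(y/R)) − 90° = 2·arctan(0.26012) − 90° = -60.83820095°.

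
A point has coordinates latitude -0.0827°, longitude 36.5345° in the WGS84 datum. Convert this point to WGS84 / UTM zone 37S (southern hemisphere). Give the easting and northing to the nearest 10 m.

E 225570 m, N 9990850 m

Zone 37 central meridian λ₀ = 6×37 − 183 = 39°; Δλ = -2.4655°.
Transverse Mercator on WGS84 with k₀ = 0.9996 gives E = 225566.585 m, N = 9990850.639 m.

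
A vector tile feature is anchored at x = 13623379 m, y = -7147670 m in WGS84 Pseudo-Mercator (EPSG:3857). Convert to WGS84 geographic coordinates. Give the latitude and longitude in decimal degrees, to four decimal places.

R = 6378137 m. λ = x/R = 122.38089577°.
φ = 2·arctan(exp(y/R)) − 90° = 2·arctan(0.32607) − 90° = -53.88109926°.

lat -53.8811°, lon 122.3809°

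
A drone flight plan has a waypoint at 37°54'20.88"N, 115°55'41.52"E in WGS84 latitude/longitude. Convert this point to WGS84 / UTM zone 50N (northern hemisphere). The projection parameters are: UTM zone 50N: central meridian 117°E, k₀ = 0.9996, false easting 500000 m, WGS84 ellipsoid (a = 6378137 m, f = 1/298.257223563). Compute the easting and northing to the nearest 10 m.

E 405780 m, N 4195900 m

Zone 50 central meridian λ₀ = 6×50 − 183 = 117°; Δλ = -1.0718°.
Transverse Mercator on WGS84 with k₀ = 0.9996 gives E = 405777.220 m, N = 4195904.885 m.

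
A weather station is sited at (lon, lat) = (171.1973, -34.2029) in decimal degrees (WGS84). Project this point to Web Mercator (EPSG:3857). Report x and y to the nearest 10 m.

x 19057600 m, y -4056080 m

Web Mercator is spherical with R = a = 6378137 m.
x = R·λ = 6378137 × 2.987956556 = 19057596.261 m.
y = R·ln tan(π/4 + φ/2) = 6378137 × -0.635934786 = -4056079.186 m.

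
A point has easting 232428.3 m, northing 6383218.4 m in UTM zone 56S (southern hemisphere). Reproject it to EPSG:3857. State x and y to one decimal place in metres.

Unproject from UTM 56S (λ₀ = 153°) → φ = -32.65629984°, λ = 150.14719975°.
Web Mercator (R = 6378137 m): x = 16714309.820 m, y = -3849771.873 m.

x 16714309.8 m, y -3849771.9 m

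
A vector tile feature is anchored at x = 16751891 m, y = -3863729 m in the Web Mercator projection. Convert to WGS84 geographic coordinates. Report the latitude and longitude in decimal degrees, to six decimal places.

lat -32.761797°, lon 150.484797°

R = 6378137 m. λ = x/R = 150.48479723°.
φ = 2·arctan(exp(y/R)) − 90° = 2·arctan(0.54565) − 90° = -32.76179690°.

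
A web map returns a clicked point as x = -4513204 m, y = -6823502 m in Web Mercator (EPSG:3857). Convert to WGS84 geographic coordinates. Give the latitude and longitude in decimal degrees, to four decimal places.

lat -52.1291°, lon -40.5428°

R = 6378137 m. λ = x/R = -40.54280134°.
φ = 2·arctan(exp(y/R)) − 90° = 2·arctan(0.34307) − 90° = -52.12909925°.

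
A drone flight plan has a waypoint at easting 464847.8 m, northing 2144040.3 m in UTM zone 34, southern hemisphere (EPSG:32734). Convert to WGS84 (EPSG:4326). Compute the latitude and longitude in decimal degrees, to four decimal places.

Zone 34S: λ₀ = 21°, k₀ = 0.9996, false easting 500000 m, false northing 10000000 m.
Meridian distance M = (N − FN)/k₀ = -7859103.3 m.
Inverse transverse Mercator on WGS84 gives φ = -70.80530002°, λ = 20.04199882°.

lat -70.8053°, lon 20.0420°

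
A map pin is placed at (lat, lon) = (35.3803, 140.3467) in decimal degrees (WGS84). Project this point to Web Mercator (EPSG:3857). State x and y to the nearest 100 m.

Web Mercator is spherical with R = a = 6378137 m.
x = R·λ = 6378137 × 2.449512009 = 15623323.179 m.
y = R·ln tan(π/4 + φ/2) = 6378137 × 0.660958403 = 4215683.247 m.

x 15623300 m, y 4215700 m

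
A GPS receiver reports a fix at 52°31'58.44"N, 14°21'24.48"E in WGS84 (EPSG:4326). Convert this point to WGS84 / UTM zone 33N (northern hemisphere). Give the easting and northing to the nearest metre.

E 456370 m, N 5820506 m

Zone 33 central meridian λ₀ = 6×33 − 183 = 15°; Δλ = -0.6432°.
Transverse Mercator on WGS84 with k₀ = 0.9996 gives E = 456370.447 m, N = 5820505.935 m.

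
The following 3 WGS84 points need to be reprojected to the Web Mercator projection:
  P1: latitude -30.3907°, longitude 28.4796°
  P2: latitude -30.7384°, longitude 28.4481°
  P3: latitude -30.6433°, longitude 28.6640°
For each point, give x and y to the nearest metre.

Web Mercator: x = R·λ, y = R·ln tan(π/4+φ/2), R = 6378137 m.
P1 (-30.3907°, 28.4796°) → (3170334.570, -3553870.195) m.
P2 (-30.7384°, 28.4481°) → (3166828.006, -3598821.803) m.
P3 (-30.6433°, 28.6640°) → (3190861.884, -3586510.988) m.

P1: x 3170335 m, y -3553870 m; P2: x 3166828 m, y -3598822 m; P3: x 3190862 m, y -3586511 m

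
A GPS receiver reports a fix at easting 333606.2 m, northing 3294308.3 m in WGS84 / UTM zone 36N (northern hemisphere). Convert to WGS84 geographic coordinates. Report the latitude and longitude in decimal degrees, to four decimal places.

lat 29.7679°, lon 31.2789°

Zone 36N: λ₀ = 33°, k₀ = 0.9996, false easting 500000 m.
Meridian distance M = (N − FN)/k₀ = 3295626.6 m.
Inverse transverse Mercator on WGS84 gives φ = 29.76790023°, λ = 31.27890008°.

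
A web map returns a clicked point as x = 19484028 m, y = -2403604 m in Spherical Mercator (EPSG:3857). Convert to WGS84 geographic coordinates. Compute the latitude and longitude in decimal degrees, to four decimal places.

lat -21.0983°, lon 175.0280°

R = 6378137 m. λ = x/R = 175.02800149°.
φ = 2·arctan(exp(y/R)) − 90° = 2·arctan(0.68602) − 90° = -21.09830268°.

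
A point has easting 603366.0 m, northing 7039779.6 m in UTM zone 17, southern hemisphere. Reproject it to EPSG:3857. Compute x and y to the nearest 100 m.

Unproject from UTM 17S (λ₀ = -81°) → φ = -26.75950034°, λ = -79.96040022°.
Web Mercator (R = 6378137 m): x = -8901151.036 m, y = -3093456.493 m.

x -8901200 m, y -3093500 m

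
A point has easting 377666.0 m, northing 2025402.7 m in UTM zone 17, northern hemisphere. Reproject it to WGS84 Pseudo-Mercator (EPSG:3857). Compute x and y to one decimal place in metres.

Unproject from UTM 17N (λ₀ = -81°) → φ = 18.31479967°, λ = -82.15759992°.
Web Mercator (R = 6378137 m): x = -9145742.188 m, y = 2074428.407 m.

x -9145742.2 m, y 2074428.4 m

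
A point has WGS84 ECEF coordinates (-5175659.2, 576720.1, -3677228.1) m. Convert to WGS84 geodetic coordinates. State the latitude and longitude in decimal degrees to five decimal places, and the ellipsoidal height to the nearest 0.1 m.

λ = atan2(Y, X) = 173.64180013°; p = √(X²+Y²) = 5207691.8 m.
Bowring's method on WGS84 (a = 6378137 m, b = 6356752.314 m) gives φ = -35.40789972°, h = 4114.416 m.

lat -35.40790°, lon 173.64180°, h 4114.4 m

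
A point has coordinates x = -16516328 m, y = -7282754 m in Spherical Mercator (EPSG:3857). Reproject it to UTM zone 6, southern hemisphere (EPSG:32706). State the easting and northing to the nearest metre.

Web Mercator inverse (R = 6378137 m) → φ = -54.59029849°, λ = -148.36869880°.
UTM 6S forward: E = 411559.242 m, N = 3949937.181 m.

E 411559 m, N 3949937 m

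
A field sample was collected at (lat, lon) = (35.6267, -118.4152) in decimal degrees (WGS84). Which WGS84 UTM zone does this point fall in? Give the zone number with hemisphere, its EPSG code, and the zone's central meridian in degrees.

Zone 11N (EPSG:32611), central meridian -117°

UTM zone = ⌊(λ + 180)/6⌋ + 1; -118.4152° ∈ [-120°, -114°) → zone 11.
Hemisphere: N (φ ≥ 0).
Central meridian λ₀ = 6×11 − 183 = -117°.
EPSG code: 32611.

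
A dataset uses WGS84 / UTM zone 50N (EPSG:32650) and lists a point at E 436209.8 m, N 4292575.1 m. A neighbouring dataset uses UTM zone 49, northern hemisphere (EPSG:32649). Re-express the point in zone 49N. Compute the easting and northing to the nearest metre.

E 957508 m, N 4305507 m

UTM 50N → geographic: φ = 38.77960013°, λ = 116.26559978°.
UTM 49N (λ₀ = 111°) forward: E = 957508.343 m, N = 4305507.009 m.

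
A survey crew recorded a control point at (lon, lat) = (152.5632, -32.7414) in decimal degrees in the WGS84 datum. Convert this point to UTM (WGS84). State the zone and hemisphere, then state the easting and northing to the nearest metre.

Zone 56S: E 459077 m, N 6377297 m

Longitude 152.5632° lies in the 6° band [150°, 156°), giving zone 56; latitude is south of the equator, so 56S.
Zone 56 central meridian λ₀ = 6×56 − 183 = 153°; Δλ = -0.4368°.
Transverse Mercator on WGS84 with k₀ = 0.9996 gives E = 459077.180 m, N = 6377296.515 m.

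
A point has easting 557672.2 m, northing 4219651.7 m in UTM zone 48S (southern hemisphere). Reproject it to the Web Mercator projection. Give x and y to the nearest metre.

x 11782422 m, y -6831031 m

Unproject from UTM 48S (λ₀ = 105°) → φ = -52.17059963°, λ = 105.84330058°.
Web Mercator (R = 6378137 m): x = 11782422.324 m, y = -6831031.030 m.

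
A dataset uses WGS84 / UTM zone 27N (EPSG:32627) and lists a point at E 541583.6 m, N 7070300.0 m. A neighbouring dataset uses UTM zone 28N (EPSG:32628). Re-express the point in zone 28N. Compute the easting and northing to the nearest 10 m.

UTM 27N → geographic: φ = 63.75780034°, λ = -20.15710083°.
UTM 28N (λ₀ = -15°) forward: E = 245783.323 m, N = 7080296.946 m.

E 245780 m, N 7080300 m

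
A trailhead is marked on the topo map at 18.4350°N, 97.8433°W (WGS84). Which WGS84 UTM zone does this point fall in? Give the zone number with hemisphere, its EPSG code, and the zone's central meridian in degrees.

UTM zone = ⌊(λ + 180)/6⌋ + 1; -97.8433° ∈ [-102°, -96°) → zone 14.
Hemisphere: N (φ ≥ 0).
Central meridian λ₀ = 6×14 − 183 = -99°.
EPSG code: 32614.

Zone 14N (EPSG:32614), central meridian -99°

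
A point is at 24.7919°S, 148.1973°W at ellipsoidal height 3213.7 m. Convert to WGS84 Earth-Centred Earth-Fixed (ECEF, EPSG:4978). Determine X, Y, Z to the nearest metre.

X -4926374 m, Y -3054803 m, Z -2659513 m

WGS84: a = 6378137 m, e² = 0.006694380; N(φ) = a/√(1−e²sin²φ) = 6381894.134 m.
X = (N+h)·cosφ·cosλ = -4926374.343 m; Y = (N+h)·cosφ·sinλ = -3054802.909 m; Z = (N(1−e²)+h)·sinφ = -2659512.630 m.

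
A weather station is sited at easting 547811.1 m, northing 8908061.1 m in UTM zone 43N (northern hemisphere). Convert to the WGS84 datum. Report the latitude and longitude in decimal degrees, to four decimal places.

Zone 43N: λ₀ = 75°, k₀ = 0.9996, false easting 500000 m.
Meridian distance M = (N − FN)/k₀ = 8911625.8 m.
Inverse transverse Mercator on WGS84 gives φ = 80.22790000°, λ = 77.52400133°.

lat 80.2279°, lon 77.5240°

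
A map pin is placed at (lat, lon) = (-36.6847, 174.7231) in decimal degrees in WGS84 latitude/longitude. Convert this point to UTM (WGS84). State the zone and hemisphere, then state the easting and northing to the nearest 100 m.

Longitude 174.7231° lies in the 6° band [174°, 180°), giving zone 60; latitude is south of the equator, so 60S.
Zone 60 central meridian λ₀ = 6×60 − 183 = 177°; Δλ = -2.2769°.
Transverse Mercator on WGS84 with k₀ = 0.9996 gives E = 296561.501 m, N = 5937688.328 m.

Zone 60S: E 296600 m, N 5937700 m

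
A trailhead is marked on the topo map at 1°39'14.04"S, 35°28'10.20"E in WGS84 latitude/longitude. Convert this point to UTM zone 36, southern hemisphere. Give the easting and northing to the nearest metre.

E 774765 m, N 9817023 m

Zone 36 central meridian λ₀ = 6×36 − 183 = 33°; Δλ = +2.4695°.
Transverse Mercator on WGS84 with k₀ = 0.9996 gives E = 774765.325 m, N = 9817022.865 m.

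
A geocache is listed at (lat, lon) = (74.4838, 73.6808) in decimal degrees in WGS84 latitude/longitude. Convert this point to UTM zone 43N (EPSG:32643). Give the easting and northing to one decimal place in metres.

Zone 43 central meridian λ₀ = 6×43 − 183 = 75°; Δλ = -1.3192°.
Transverse Mercator on WGS84 with k₀ = 0.9996 gives E = 460611.410 m, N = 8266450.719 m.

E 460611.4 m, N 8266450.7 m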